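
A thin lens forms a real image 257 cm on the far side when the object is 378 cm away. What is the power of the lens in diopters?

P = +0.654 D

d_i = +257 cm.
1/f = 1/d_o + 1/d_i = 1/(378) + 1/(257) = 0.006537 cm⁻¹.
f = 153.0 cm = 1.530 m, so P = 1/f = +0.654 D.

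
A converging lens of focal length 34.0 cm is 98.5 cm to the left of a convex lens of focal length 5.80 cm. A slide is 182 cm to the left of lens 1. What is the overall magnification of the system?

m = +0.0262

Lens 1: 1/d_i1 = 1/(34.0) − 1/(182) = 0.02392, so d_i1 = 41.81 cm; m₁ = −d_i1/d_o1 = -0.2297.
d_o2 = 98.5 − (41.81) = 56.69 cm.
Lens 2: 1/d_i2 = 1/(5.80) − 1/(56.69) = 0.1548, so d_i2 = 6.461 cm; m₂ = −d_i2/d_o2 = -0.1140.
m = m₁·m₂ = (-0.2297)(-0.1140) = +0.0262.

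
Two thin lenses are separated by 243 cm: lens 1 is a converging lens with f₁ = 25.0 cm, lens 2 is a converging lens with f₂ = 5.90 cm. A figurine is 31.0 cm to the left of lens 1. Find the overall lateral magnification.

m = +0.228

Lens 1: 1/d_i1 = 1/(25.0) − 1/(31.0) = 0.007742, so d_i1 = 129.2 cm; m₁ = −d_i1/d_o1 = -4.168.
d_o2 = 243 − (129.2) = 113.8 cm.
Lens 2: 1/d_i2 = 1/(5.90) − 1/(113.8) = 0.1607, so d_i2 = 6.223 cm; m₂ = −d_i2/d_o2 = -0.05468.
m = m₁·m₂ = (-4.168)(-0.05468) = +0.228.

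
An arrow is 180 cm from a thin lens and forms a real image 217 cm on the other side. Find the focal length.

f = 98.4 cm (converging)

Real image ⇒ d_i = +217 cm.
1/f = 1/d_o + 1/d_i = 1/(180) + 1/(217) = 0.01016, so f = 98.4 cm.
Since f is positive, the thin lens is converging.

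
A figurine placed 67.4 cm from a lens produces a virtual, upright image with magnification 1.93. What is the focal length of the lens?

f = 140 cm (converging)

m = −d_i/d_o ⇒ d_i = −m·d_o = −(+1.93)·(67.4) = -130.1 cm.
1/f = 1/d_o + 1/d_i = 1/(67.4) + 1/(-130.1) = 0.007150, so f = 140 cm.
Since f is positive, the lens is converging.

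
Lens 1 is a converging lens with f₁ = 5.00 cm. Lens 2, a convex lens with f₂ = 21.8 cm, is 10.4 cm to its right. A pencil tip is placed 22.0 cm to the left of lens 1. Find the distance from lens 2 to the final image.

Lens 1: 1/d_i1 = 1/f₁ − 1/d_o1 = 1/(5.00) − 1/(22.0) = 0.1545, so d_i1 = 6.471 cm.
The intermediate image is 6.471 cm to the right of lens 1, which is 10.4 − (6.471) = 3.929 cm to the left of lens 2, so d_o2 = +3.929 cm.
Lens 2: 1/d_i2 = 1/f₂ − 1/d_o2 = 1/(21.8) − 1/(3.929) = -0.2086, so d_i2 = -4.79 cm.
The final image is virtual, 4.79 cm to the left of lens 2 (overall magnification ≈ -0.36).

4.79 cm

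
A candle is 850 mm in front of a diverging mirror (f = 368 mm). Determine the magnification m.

m = +0.302

For a diverging mirror, f = -368 mm.
1/d_i = 1/f − 1/d_o = 1/(-368.0) − 1/(850) = -0.003894, so d_i = -256.8 mm.
m = −d_i/d_o = −(-256.8)/(850) = +0.302.
The image is virtual, upright and reduced, behind the mirror.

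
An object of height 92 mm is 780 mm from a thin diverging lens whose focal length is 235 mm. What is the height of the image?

21.3 mm

For a diverging lens, f = -235 mm.
1/d_i = 1/f − 1/d_o = 1/(-235.0) − 1/(780) = -0.005537, so d_i = -180.6 mm.
m = −d_i/d_o = +0.2315.
|h_i| = |m|·h_o = 0.2315 × 92 = 21.3 mm. The image is virtual, upright and reduced, on the same side as the object.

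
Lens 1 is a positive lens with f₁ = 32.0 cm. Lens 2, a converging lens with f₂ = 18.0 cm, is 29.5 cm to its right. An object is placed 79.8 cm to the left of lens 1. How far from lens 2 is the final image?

10.3 cm

Lens 1: 1/d_i1 = 1/f₁ − 1/d_o1 = 1/(32.0) − 1/(79.8) = 0.01872, so d_i1 = 53.42 cm.
The intermediate image is 53.42 cm to the right of lens 1, which lies 23.92 cm to the right of lens 2 — a virtual object — so d_o2 = −23.92 cm.
Lens 2: 1/d_i2 = 1/f₂ − 1/d_o2 = 1/(18.0) − 1/(-23.92) = 0.09736, so d_i2 = 10.3 cm.
The final image is real, 10.3 cm to the right of lens 2 (overall magnification ≈ -0.29).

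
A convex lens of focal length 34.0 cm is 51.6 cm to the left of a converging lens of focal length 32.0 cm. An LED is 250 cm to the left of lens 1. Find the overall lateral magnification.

Lens 1: 1/d_i1 = 1/(34.0) − 1/(250) = 0.02541, so d_i1 = 39.35 cm; m₁ = −d_i1/d_o1 = -0.1574.
d_o2 = 51.6 − (39.35) = 12.25 cm.
Lens 2: 1/d_i2 = 1/(32.0) − 1/(12.25) = -0.05038, so d_i2 = -19.85 cm; m₂ = −d_i2/d_o2 = +1.620.
m = m₁·m₂ = (-0.1574)(+1.620) = -0.255.

m = -0.255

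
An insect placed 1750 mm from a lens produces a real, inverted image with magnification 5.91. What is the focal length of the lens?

f = 1500 mm (converging)

m = −d_i/d_o ⇒ d_i = −m·d_o = −(-5.91)·(1750) = 10340 mm.
1/f = 1/d_o + 1/d_i = 1/(1750) + 1/(10340) = 0.0006681, so f = 1500 mm.
Since f is positive, the lens is converging.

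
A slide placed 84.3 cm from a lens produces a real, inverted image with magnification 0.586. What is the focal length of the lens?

m = −d_i/d_o ⇒ d_i = −m·d_o = −(-0.586)·(84.3) = 49.40 cm.
1/f = 1/d_o + 1/d_i = 1/(84.3) + 1/(49.40) = 0.03211, so f = 31.1 cm.
Since f is positive, the lens is converging.

f = 31.1 cm (converging)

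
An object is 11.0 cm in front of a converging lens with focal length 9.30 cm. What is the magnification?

1/d_i = 1/f − 1/d_o = 1/(9.300) − 1/(11.0) = 0.01662, so d_i = 60.18 cm.
m = −d_i/d_o = −(60.18)/(11.0) = -5.47.
The image is real, inverted and enlarged, on the far side of the lens.

m = -5.47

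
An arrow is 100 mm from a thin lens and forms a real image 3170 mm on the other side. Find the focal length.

Real image ⇒ d_i = +3170 mm.
1/f = 1/d_o + 1/d_i = 1/(100) + 1/(3170) = 0.01032, so f = 96.9 mm.
Since f is positive, the thin lens is converging.

f = 96.9 mm (converging)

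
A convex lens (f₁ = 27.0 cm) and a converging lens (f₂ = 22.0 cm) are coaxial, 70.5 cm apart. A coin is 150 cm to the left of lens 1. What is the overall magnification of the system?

Lens 1: 1/d_i1 = 1/(27.0) − 1/(150) = 0.03037, so d_i1 = 32.93 cm; m₁ = −d_i1/d_o1 = -0.2195.
d_o2 = 70.5 − (32.93) = 37.57 cm.
Lens 2: 1/d_i2 = 1/(22.0) − 1/(37.57) = 0.01884, so d_i2 = 53.09 cm; m₂ = −d_i2/d_o2 = -1.413.
m = m₁·m₂ = (-0.2195)(-1.413) = +0.310.

m = +0.310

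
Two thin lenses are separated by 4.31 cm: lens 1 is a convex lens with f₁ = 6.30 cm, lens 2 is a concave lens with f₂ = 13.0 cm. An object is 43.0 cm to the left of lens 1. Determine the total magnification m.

Lens 1: 1/d_i1 = 1/(6.30) − 1/(43.0) = 0.1355, so d_i1 = 7.381 cm; m₁ = −d_i1/d_o1 = -0.1717.
d_o2 = 4.31 − (7.381) = -3.071 cm (virtual object).
f₂ = −13.0 cm (diverging).
Lens 2: 1/d_i2 = 1/(-13.0) − 1/(-3.071) = 0.2487, so d_i2 = 4.021 cm; m₂ = −d_i2/d_o2 = +1.309.
m = m₁·m₂ = (-0.1717)(+1.309) = -0.225.

m = -0.225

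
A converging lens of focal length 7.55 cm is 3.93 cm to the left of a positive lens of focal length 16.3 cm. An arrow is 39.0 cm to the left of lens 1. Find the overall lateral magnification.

m = -0.180

Lens 1: 1/d_i1 = 1/(7.55) − 1/(39.0) = 0.1068, so d_i1 = 9.362 cm; m₁ = −d_i1/d_o1 = -0.2401.
d_o2 = 3.93 − (9.362) = -5.432 cm (virtual object).
Lens 2: 1/d_i2 = 1/(16.3) − 1/(-5.432) = 0.2454, so d_i2 = 4.074 cm; m₂ = −d_i2/d_o2 = +0.7500.
m = m₁·m₂ = (-0.2401)(+0.7500) = -0.180.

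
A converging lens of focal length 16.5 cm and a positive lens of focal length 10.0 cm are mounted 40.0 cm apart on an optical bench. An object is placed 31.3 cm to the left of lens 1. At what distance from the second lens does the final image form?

10.4 cm

Lens 1: 1/d_i1 = 1/f₁ − 1/d_o1 = 1/(16.5) − 1/(31.3) = 0.02866, so d_i1 = 34.90 cm.
The intermediate image is 34.90 cm to the right of lens 1, which is 40.0 − (34.90) = 5.100 cm to the left of lens 2, so d_o2 = +5.100 cm.
Lens 2: 1/d_i2 = 1/f₂ − 1/d_o2 = 1/(10.0) − 1/(5.100) = -0.09608, so d_i2 = -10.4 cm.
The final image is virtual, 10.4 cm to the left of lens 2 (overall magnification ≈ -2.3).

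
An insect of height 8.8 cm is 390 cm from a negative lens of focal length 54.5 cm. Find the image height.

For a negative lens, f = -54.5 cm.
1/d_i = 1/f − 1/d_o = 1/(-54.50) − 1/(390) = -0.02091, so d_i = -47.82 cm.
m = −d_i/d_o = +0.1226.
|h_i| = |m|·h_o = 0.1226 × 8.8 = 1.08 cm. The image is virtual, upright and reduced, on the same side as the object.

1.08 cm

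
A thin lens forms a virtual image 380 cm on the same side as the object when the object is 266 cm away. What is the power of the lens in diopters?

P = +0.113 D

Virtual image ⇒ d_i = −380 cm.
1/f = 1/d_o + 1/d_i = 1/(266) + 1/(-380) = 0.001128 cm⁻¹.
f = 886.7 cm = 8.867 m, so P = 1/f = +0.113 D.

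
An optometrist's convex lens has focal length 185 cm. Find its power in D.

f = 185 cm = 1.85 m.
P = 1/f = 1/(1.85 m) = +0.541 D.

P = +0.541 D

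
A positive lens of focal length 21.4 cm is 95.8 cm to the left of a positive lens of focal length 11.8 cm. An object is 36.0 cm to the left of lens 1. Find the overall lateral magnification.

Lens 1: 1/d_i1 = 1/(21.4) − 1/(36.0) = 0.01895, so d_i1 = 52.77 cm; m₁ = −d_i1/d_o1 = -1.466.
d_o2 = 95.8 − (52.77) = 43.03 cm.
Lens 2: 1/d_i2 = 1/(11.8) − 1/(43.03) = 0.06151, so d_i2 = 16.26 cm; m₂ = −d_i2/d_o2 = -0.3778.
m = m₁·m₂ = (-1.466)(-0.3778) = +0.554.

m = +0.554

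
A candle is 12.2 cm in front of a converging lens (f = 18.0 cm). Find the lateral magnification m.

1/d_i = 1/f − 1/d_o = 1/(18.00) − 1/(12.2) = -0.02641, so d_i = -37.86 cm.
m = −d_i/d_o = −(-37.86)/(12.2) = +3.10.
The image is virtual, upright and enlarged, on the same side as the object.

m = +3.10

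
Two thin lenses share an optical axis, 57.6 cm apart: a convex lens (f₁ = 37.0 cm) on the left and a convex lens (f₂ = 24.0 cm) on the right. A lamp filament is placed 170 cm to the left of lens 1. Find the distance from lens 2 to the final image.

Lens 1: 1/d_i1 = 1/f₁ − 1/d_o1 = 1/(37.0) − 1/(170) = 0.02114, so d_i1 = 47.29 cm.
The intermediate image is 47.29 cm to the right of lens 1, which is 57.6 − (47.29) = 10.31 cm to the left of lens 2, so d_o2 = +10.31 cm.
Lens 2: 1/d_i2 = 1/f₂ − 1/d_o2 = 1/(24.0) − 1/(10.31) = -0.05533, so d_i2 = -18.1 cm.
The final image is virtual, 18.1 cm to the left of lens 2 (overall magnification ≈ -0.49).

18.1 cm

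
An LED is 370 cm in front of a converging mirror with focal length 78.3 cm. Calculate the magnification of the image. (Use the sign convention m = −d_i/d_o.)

1/d_i = 1/f − 1/d_o = 1/(78.30) − 1/(370) = 0.01007, so d_i = 99.32 cm.
m = −d_i/d_o = −(99.32)/(370) = -0.268.
The image is real, inverted and reduced, in front of the mirror.

m = -0.268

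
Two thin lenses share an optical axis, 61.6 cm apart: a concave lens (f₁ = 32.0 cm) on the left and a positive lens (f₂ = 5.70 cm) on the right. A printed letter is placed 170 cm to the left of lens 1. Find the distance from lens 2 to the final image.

Lens 1 is diverging, so f₁ = −32.0 cm.
Lens 1: 1/d_i1 = 1/f₁ − 1/d_o1 = 1/(-32.0) − 1/(170) = -0.03713, so d_i1 = -26.93 cm.
The intermediate image is 26.93 cm to the left of lens 1 (virtual), which is 61.6 − (-26.93) = 88.53 cm to the left of lens 2, so d_o2 = +88.53 cm.
Lens 2: 1/d_i2 = 1/f₂ − 1/d_o2 = 1/(5.70) − 1/(88.53) = 0.1641, so d_i2 = 6.09 cm.
The final image is real, 6.09 cm to the right of lens 2 (overall magnification ≈ -0.011).

6.09 cm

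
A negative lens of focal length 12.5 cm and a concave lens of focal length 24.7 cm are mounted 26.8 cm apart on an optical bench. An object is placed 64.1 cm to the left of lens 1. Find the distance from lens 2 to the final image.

14.9 cm

Lens 1 is diverging, so f₁ = −12.5 cm.
Lens 1: 1/d_i1 = 1/f₁ − 1/d_o1 = 1/(-12.5) − 1/(64.1) = -0.09560, so d_i1 = -10.46 cm.
The intermediate image is 10.46 cm to the left of lens 1 (virtual), which is 26.8 − (-10.46) = 37.26 cm to the left of lens 2, so d_o2 = +37.26 cm.
Lens 2 is diverging, so f₂ = −24.7 cm.
Lens 2: 1/d_i2 = 1/f₂ − 1/d_o2 = 1/(-24.7) − 1/(37.26) = -0.06732, so d_i2 = -14.9 cm.
The final image is virtual, 14.9 cm to the left of lens 2 (overall magnification ≈ 0.065).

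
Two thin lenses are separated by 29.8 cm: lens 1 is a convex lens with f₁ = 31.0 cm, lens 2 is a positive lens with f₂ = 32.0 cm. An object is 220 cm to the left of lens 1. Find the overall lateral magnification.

m = -0.137

Lens 1: 1/d_i1 = 1/(31.0) − 1/(220) = 0.02771, so d_i1 = 36.08 cm; m₁ = −d_i1/d_o1 = -0.1640.
d_o2 = 29.8 − (36.08) = -6.280 cm (virtual object).
Lens 2: 1/d_i2 = 1/(32.0) − 1/(-6.280) = 0.1905, so d_i2 = 5.250 cm; m₂ = −d_i2/d_o2 = +0.8359.
m = m₁·m₂ = (-0.1640)(+0.8359) = -0.137.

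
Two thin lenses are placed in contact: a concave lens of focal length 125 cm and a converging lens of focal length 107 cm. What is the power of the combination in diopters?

P = +0.135 D

P₁ = 1/f₁ = 1/(-1.25 m) = -0.8000 D; P₂ = 1/f₂ = 1/(1.07 m) = +0.9346 D.
For thin lenses in contact, P = P₁ + P₂ = (-0.8000) + (+0.9346) = +0.135 D.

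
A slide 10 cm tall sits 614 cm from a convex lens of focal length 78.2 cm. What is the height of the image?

1/d_i = 1/f − 1/d_o = 1/(78.20) − 1/(614) = 0.01116, so d_i = 89.61 cm.
m = −d_i/d_o = -0.1459.
|h_i| = |m|·h_o = 0.1459 × 10 = 1.46 cm. The image is real, inverted and reduced, on the far side of the lens.

1.46 cm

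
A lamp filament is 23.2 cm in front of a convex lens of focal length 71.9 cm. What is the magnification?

1/d_i = 1/f − 1/d_o = 1/(71.90) − 1/(23.2) = -0.02920, so d_i = -34.25 cm.
m = −d_i/d_o = −(-34.25)/(23.2) = +1.48.
The image is virtual, upright and enlarged, on the same side as the object.

m = +1.48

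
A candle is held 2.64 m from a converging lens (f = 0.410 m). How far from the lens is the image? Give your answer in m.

Lens equation: 1/d_i = 1/f − 1/d_o = 1/(0.4100) − 1/(2.64) = 2.439 − 0.3788 = 2.060, so d_i = 0.485 m.
The image is real, inverted and reduced, on the far side of the lens.

0.485 m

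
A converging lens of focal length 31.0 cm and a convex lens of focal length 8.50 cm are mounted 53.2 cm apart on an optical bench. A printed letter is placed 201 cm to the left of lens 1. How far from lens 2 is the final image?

17.5 cm

Lens 1: 1/d_i1 = 1/f₁ − 1/d_o1 = 1/(31.0) − 1/(201) = 0.02728, so d_i1 = 36.65 cm.
The intermediate image is 36.65 cm to the right of lens 1, which is 53.2 − (36.65) = 16.55 cm to the left of lens 2, so d_o2 = +16.55 cm.
Lens 2: 1/d_i2 = 1/f₂ − 1/d_o2 = 1/(8.50) − 1/(16.55) = 0.05722, so d_i2 = 17.5 cm.
The final image is real, 17.5 cm to the right of lens 2 (overall magnification ≈ 0.19).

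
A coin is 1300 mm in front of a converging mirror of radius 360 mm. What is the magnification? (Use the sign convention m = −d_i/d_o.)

f = R/2 = 360/2 = 180.0 mm.
1/d_i = 1/f − 1/d_o = 1/(180.0) − 1/(1300) = 0.004786, so d_i = 208.9 mm.
m = −d_i/d_o = −(208.9)/(1300) = -0.161.
The image is real, inverted and reduced, in front of the mirror.

m = -0.161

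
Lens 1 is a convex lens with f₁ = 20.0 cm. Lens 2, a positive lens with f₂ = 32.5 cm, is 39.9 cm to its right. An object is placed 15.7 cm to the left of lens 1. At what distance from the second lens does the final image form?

45.6 cm

Lens 1: 1/d_i1 = 1/f₁ − 1/d_o1 = 1/(20.0) − 1/(15.7) = -0.01369, so d_i1 = -73.02 cm.
The intermediate image is 73.02 cm to the left of lens 1 (virtual), which is 39.9 − (-73.02) = 112.9 cm to the left of lens 2, so d_o2 = +112.9 cm.
Lens 2: 1/d_i2 = 1/f₂ − 1/d_o2 = 1/(32.5) − 1/(112.9) = 0.02191, so d_i2 = 45.6 cm.
The final image is real, 45.6 cm to the right of lens 2 (overall magnification ≈ -1.9).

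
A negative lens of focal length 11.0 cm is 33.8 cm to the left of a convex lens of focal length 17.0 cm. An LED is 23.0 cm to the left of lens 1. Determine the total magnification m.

m = -0.227

f₁ = −11.0 cm (diverging).
Lens 1: 1/d_i1 = 1/(-11.0) − 1/(23.0) = -0.1344, so d_i1 = -7.441 cm; m₁ = −d_i1/d_o1 = +0.3235.
d_o2 = 33.8 − (-7.441) = 41.24 cm.
Lens 2: 1/d_i2 = 1/(17.0) − 1/(41.24) = 0.03458, so d_i2 = 28.92 cm; m₂ = −d_i2/d_o2 = -0.7013.
m = m₁·m₂ = (+0.3235)(-0.7013) = -0.227.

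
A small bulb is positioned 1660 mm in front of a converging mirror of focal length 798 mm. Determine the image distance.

Mirror equation: 1/q = 1/f − 1/p = 1/(798.0) − 1/(1660) = 0.001253 − 0.0006024 = 0.0006507, so q = 1540 mm.
The image is real, inverted and reduced, in front of the mirror.

1540 mm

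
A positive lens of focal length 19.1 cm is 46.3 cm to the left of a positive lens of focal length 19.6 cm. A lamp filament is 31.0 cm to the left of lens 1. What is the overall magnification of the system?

m = -1.36

Lens 1: 1/d_i1 = 1/(19.1) − 1/(31.0) = 0.02010, so d_i1 = 49.76 cm; m₁ = −d_i1/d_o1 = -1.605.
d_o2 = 46.3 − (49.76) = -3.460 cm (virtual object).
Lens 2: 1/d_i2 = 1/(19.6) − 1/(-3.460) = 0.3400, so d_i2 = 2.941 cm; m₂ = −d_i2/d_o2 = +0.8500.
m = m₁·m₂ = (-1.605)(+0.8500) = -1.36.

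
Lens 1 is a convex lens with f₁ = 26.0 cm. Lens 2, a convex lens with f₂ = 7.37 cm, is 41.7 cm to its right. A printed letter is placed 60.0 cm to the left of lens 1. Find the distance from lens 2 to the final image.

2.67 cm

Lens 1: 1/d_i1 = 1/f₁ − 1/d_o1 = 1/(26.0) − 1/(60.0) = 0.02179, so d_i1 = 45.88 cm.
The intermediate image is 45.88 cm to the right of lens 1, which lies 4.180 cm to the right of lens 2 — a virtual object — so d_o2 = −4.180 cm.
Lens 2: 1/d_i2 = 1/f₂ − 1/d_o2 = 1/(7.37) − 1/(-4.180) = 0.3749, so d_i2 = 2.67 cm.
The final image is real, 2.67 cm to the right of lens 2 (overall magnification ≈ -0.49).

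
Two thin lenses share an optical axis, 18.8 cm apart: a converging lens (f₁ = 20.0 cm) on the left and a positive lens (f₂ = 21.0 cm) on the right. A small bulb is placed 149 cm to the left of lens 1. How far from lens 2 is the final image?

Lens 1: 1/d_i1 = 1/f₁ − 1/d_o1 = 1/(20.0) − 1/(149) = 0.04329, so d_i1 = 23.10 cm.
The intermediate image is 23.10 cm to the right of lens 1, which lies 4.300 cm to the right of lens 2 — a virtual object — so d_o2 = −4.300 cm.
Lens 2: 1/d_i2 = 1/f₂ − 1/d_o2 = 1/(21.0) − 1/(-4.300) = 0.2802, so d_i2 = 3.57 cm.
The final image is real, 3.57 cm to the right of lens 2 (overall magnification ≈ -0.13).

3.57 cm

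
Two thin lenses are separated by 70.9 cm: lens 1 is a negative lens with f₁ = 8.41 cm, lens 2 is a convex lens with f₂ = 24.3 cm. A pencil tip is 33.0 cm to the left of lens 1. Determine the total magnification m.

f₁ = −8.41 cm (diverging).
Lens 1: 1/d_i1 = 1/(-8.41) − 1/(33.0) = -0.1492, so d_i1 = -6.702 cm; m₁ = −d_i1/d_o1 = +0.2031.
d_o2 = 70.9 − (-6.702) = 77.60 cm.
Lens 2: 1/d_i2 = 1/(24.3) − 1/(77.60) = 0.02827, so d_i2 = 35.38 cm; m₂ = −d_i2/d_o2 = -0.4559.
m = m₁·m₂ = (+0.2031)(-0.4559) = -0.0926.

m = -0.0926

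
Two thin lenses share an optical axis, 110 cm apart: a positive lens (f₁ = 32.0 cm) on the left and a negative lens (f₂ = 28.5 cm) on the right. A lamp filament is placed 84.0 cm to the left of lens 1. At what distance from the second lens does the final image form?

19.1 cm

Lens 1: 1/d_i1 = 1/f₁ − 1/d_o1 = 1/(32.0) − 1/(84.0) = 0.01935, so d_i1 = 51.69 cm.
The intermediate image is 51.69 cm to the right of lens 1, which is 110 − (51.69) = 58.31 cm to the left of lens 2, so d_o2 = +58.31 cm.
Lens 2 is diverging, so f₂ = −28.5 cm.
Lens 2: 1/d_i2 = 1/f₂ − 1/d_o2 = 1/(-28.5) − 1/(58.31) = -0.05224, so d_i2 = -19.1 cm.
The final image is virtual, 19.1 cm to the left of lens 2 (overall magnification ≈ -0.20).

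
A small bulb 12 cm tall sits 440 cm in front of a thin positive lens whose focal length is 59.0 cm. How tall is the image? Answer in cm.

1.86 cm

1/d_i = 1/f − 1/d_o = 1/(59.00) − 1/(440) = 0.01468, so d_i = 68.14 cm.
m = −d_i/d_o = -0.1549.
|h_i| = |m|·h_o = 0.1549 × 12 = 1.86 cm. The image is real, inverted and reduced, on the far side of the lens.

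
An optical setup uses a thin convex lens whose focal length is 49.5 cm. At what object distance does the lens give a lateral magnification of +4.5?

38.5 cm

m = −d_i/d_o ⇒ d_i = −m·d_o.
1/f = 1/d_o + 1/d_i = 1/d_o − 1/(m·d_o) = (1 − 1/m)/d_o, so d_o = f(1 − 1/m) = (49.50)(1 − 1/(+4.5)) = 38.5 cm.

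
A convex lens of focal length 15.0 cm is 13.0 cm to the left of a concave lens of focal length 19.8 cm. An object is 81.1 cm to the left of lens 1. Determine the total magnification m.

Lens 1: 1/d_i1 = 1/(15.0) − 1/(81.1) = 0.05434, so d_i1 = 18.40 cm; m₁ = −d_i1/d_o1 = -0.2269.
d_o2 = 13.0 − (18.40) = -5.400 cm (virtual object).
f₂ = −19.8 cm (diverging).
Lens 2: 1/d_i2 = 1/(-19.8) − 1/(-5.400) = 0.1347, so d_i2 = 7.425 cm; m₂ = −d_i2/d_o2 = +1.375.
m = m₁·m₂ = (-0.2269)(+1.375) = -0.312.

m = -0.312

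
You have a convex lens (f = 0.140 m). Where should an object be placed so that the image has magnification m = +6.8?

m = −d_i/d_o ⇒ d_i = −m·d_o.
1/f = 1/d_o + 1/d_i = 1/d_o − 1/(m·d_o) = (1 − 1/m)/d_o, so d_o = f(1 − 1/m) = (0.1400)(1 − 1/(+6.8)) = 0.119 m.

0.119 m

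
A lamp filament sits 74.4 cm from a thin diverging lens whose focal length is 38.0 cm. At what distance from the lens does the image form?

25.2 cm

For a diverging lens, f = -38.0 cm.
Thin-lens equation: 1/q = 1/f − 1/p = 1/(-38.00) − 1/(74.4) = -0.02632 − 0.01344 = -0.03976, so q = -25.2 cm.
The image is virtual, upright and reduced, on the same side as the object.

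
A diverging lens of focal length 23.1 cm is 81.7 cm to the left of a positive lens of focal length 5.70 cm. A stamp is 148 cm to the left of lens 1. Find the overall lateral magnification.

f₁ = −23.1 cm (diverging).
Lens 1: 1/d_i1 = 1/(-23.1) − 1/(148) = -0.05005, so d_i1 = -19.98 cm; m₁ = −d_i1/d_o1 = +0.1350.
d_o2 = 81.7 − (-19.98) = 101.7 cm.
Lens 2: 1/d_i2 = 1/(5.70) − 1/(101.7) = 0.1656, so d_i2 = 6.038 cm; m₂ = −d_i2/d_o2 = -0.05938.
m = m₁·m₂ = (+0.1350)(-0.05938) = -0.00802.

m = -0.00802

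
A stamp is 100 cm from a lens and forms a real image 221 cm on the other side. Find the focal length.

Real image ⇒ d_i = +221 cm.
1/f = 1/d_o + 1/d_i = 1/(100) + 1/(221) = 0.01452, so f = 68.8 cm.
Since f is positive, the lens is converging.

f = 68.8 cm (converging)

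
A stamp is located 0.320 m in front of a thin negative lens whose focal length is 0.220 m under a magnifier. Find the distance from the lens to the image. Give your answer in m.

For a negative lens, f = -0.220 m.
Lens equation: 1/s_i = 1/f − 1/s_o = 1/(-0.2200) − 1/(0.320) = -4.545 − 3.125 = -7.670, so s_i = -0.130 m.
The image is virtual, upright and reduced, on the same side as the object.

0.130 m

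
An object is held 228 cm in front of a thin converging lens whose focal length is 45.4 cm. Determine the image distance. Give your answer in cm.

Lens equation: 1/q = 1/f − 1/p = 1/(45.40) − 1/(228) = 0.02203 − 0.004386 = 0.01764, so q = 56.7 cm.
The image is real, inverted and reduced, on the far side of the lens.

56.7 cm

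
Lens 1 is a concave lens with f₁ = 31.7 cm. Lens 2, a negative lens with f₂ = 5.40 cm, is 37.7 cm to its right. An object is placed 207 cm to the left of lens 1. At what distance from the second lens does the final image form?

4.99 cm

Lens 1 is diverging, so f₁ = −31.7 cm.
Lens 1: 1/d_i1 = 1/f₁ − 1/d_o1 = 1/(-31.7) − 1/(207) = -0.03638, so d_i1 = -27.49 cm.
The intermediate image is 27.49 cm to the left of lens 1 (virtual), which is 37.7 − (-27.49) = 65.19 cm to the left of lens 2, so d_o2 = +65.19 cm.
Lens 2 is diverging, so f₂ = −5.40 cm.
Lens 2: 1/d_i2 = 1/f₂ − 1/d_o2 = 1/(-5.40) − 1/(65.19) = -0.2005, so d_i2 = -4.99 cm.
The final image is virtual, 4.99 cm to the left of lens 2 (overall magnification ≈ 0.010).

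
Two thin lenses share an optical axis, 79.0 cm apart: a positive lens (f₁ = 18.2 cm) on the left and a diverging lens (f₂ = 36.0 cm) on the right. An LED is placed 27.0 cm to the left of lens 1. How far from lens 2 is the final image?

14.1 cm

Lens 1: 1/d_i1 = 1/f₁ − 1/d_o1 = 1/(18.2) − 1/(27.0) = 0.01791, so d_i1 = 55.84 cm.
The intermediate image is 55.84 cm to the right of lens 1, which is 79.0 − (55.84) = 23.16 cm to the left of lens 2, so d_o2 = +23.16 cm.
Lens 2 is diverging, so f₂ = −36.0 cm.
Lens 2: 1/d_i2 = 1/f₂ − 1/d_o2 = 1/(-36.0) − 1/(23.16) = -0.07096, so d_i2 = -14.1 cm.
The final image is virtual, 14.1 cm to the left of lens 2 (overall magnification ≈ -1.3).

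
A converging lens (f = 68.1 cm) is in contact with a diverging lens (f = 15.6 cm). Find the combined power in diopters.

P₁ = 1/f₁ = 1/(0.681 m) = +1.468 D; P₂ = 1/f₂ = 1/(-0.156 m) = -6.410 D.
For thin lenses in contact, P = P₁ + P₂ = (+1.468) + (-6.410) = -4.94 D.

P = -4.94 D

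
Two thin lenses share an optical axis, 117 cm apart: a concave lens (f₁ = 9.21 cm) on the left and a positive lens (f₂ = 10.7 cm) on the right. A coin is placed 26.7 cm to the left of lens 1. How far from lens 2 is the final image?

Lens 1 is diverging, so f₁ = −9.21 cm.
Lens 1: 1/d_i1 = 1/f₁ − 1/d_o1 = 1/(-9.21) − 1/(26.7) = -0.1460, so d_i1 = -6.848 cm.
The intermediate image is 6.848 cm to the left of lens 1 (virtual), which is 117 − (-6.848) = 123.8 cm to the left of lens 2, so d_o2 = +123.8 cm.
Lens 2: 1/d_i2 = 1/f₂ − 1/d_o2 = 1/(10.7) − 1/(123.8) = 0.08538, so d_i2 = 11.7 cm.
The final image is real, 11.7 cm to the right of lens 2 (overall magnification ≈ -0.024).

11.7 cm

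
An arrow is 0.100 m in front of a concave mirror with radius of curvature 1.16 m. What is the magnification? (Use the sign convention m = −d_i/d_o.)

m = +1.21

f = R/2 = 1.16/2 = 0.5800 m.
1/d_i = 1/f − 1/d_o = 1/(0.5800) − 1/(0.100) = -8.276, so d_i = -0.1208 m.
m = −d_i/d_o = −(-0.1208)/(0.100) = +1.21.
The image is virtual, upright and enlarged, behind the mirror.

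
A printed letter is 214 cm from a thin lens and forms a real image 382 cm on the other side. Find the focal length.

Real image ⇒ d_i = +382 cm.
1/f = 1/d_o + 1/d_i = 1/(214) + 1/(382) = 0.007291, so f = 137 cm.
Since f is positive, the thin lens is converging.

f = 137 cm (converging)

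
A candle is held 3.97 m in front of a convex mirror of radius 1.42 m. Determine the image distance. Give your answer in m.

f = R/2 = 1.42/2 = 0.7100 m; for a convex mirror, f = -0.7100 m.
Mirror equation: 1/q = 1/f − 1/p = 1/(-0.7100) − 1/(3.97) = -1.408 − 0.2519 = -1.660, so q = -0.602 m.
The image is virtual, upright and reduced, behind the mirror.

0.602 m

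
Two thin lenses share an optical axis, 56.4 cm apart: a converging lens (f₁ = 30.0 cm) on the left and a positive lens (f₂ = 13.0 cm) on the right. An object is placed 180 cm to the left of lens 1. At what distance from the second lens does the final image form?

35.8 cm

Lens 1: 1/d_i1 = 1/f₁ − 1/d_o1 = 1/(30.0) − 1/(180) = 0.02778, so d_i1 = 36.00 cm.
The intermediate image is 36.00 cm to the right of lens 1, which is 56.4 − (36.00) = 20.40 cm to the left of lens 2, so d_o2 = +20.40 cm.
Lens 2: 1/d_i2 = 1/f₂ − 1/d_o2 = 1/(13.0) − 1/(20.40) = 0.02790, so d_i2 = 35.8 cm.
The final image is real, 35.8 cm to the right of lens 2 (overall magnification ≈ 0.35).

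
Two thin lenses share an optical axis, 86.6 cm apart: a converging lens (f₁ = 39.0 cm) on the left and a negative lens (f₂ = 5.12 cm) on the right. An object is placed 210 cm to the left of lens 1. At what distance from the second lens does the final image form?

4.52 cm

Lens 1: 1/d_i1 = 1/f₁ − 1/d_o1 = 1/(39.0) − 1/(210) = 0.02088, so d_i1 = 47.89 cm.
The intermediate image is 47.89 cm to the right of lens 1, which is 86.6 − (47.89) = 38.71 cm to the left of lens 2, so d_o2 = +38.71 cm.
Lens 2 is diverging, so f₂ = −5.12 cm.
Lens 2: 1/d_i2 = 1/f₂ − 1/d_o2 = 1/(-5.12) − 1/(38.71) = -0.2211, so d_i2 = -4.52 cm.
The final image is virtual, 4.52 cm to the left of lens 2 (overall magnification ≈ -0.027).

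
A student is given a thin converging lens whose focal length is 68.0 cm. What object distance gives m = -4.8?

82.2 cm

m = −d_i/d_o ⇒ d_i = −m·d_o.
1/f = 1/d_o + 1/d_i = 1/d_o − 1/(m·d_o) = (1 − 1/m)/d_o, so d_o = f(1 − 1/m) = (68.00)(1 − 1/(-4.8)) = 82.2 cm.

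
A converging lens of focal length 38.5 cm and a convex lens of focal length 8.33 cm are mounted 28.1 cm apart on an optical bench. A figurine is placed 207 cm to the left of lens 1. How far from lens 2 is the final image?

Lens 1: 1/d_i1 = 1/f₁ − 1/d_o1 = 1/(38.5) − 1/(207) = 0.02114, so d_i1 = 47.30 cm.
The intermediate image is 47.30 cm to the right of lens 1, which lies 19.20 cm to the right of lens 2 — a virtual object — so d_o2 = −19.20 cm.
Lens 2: 1/d_i2 = 1/f₂ − 1/d_o2 = 1/(8.33) − 1/(-19.20) = 0.1721, so d_i2 = 5.81 cm.
The final image is real, 5.81 cm to the right of lens 2 (overall magnification ≈ -0.069).

5.81 cm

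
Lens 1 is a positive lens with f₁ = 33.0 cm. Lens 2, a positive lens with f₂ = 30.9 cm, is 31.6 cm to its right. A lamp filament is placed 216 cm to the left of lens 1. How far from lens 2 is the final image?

5.94 cm

Lens 1: 1/d_i1 = 1/f₁ − 1/d_o1 = 1/(33.0) − 1/(216) = 0.02567, so d_i1 = 38.95 cm.
The intermediate image is 38.95 cm to the right of lens 1, which lies 7.350 cm to the right of lens 2 — a virtual object — so d_o2 = −7.350 cm.
Lens 2: 1/d_i2 = 1/f₂ − 1/d_o2 = 1/(30.9) − 1/(-7.350) = 0.1684, so d_i2 = 5.94 cm.
The final image is real, 5.94 cm to the right of lens 2 (overall magnification ≈ -0.15).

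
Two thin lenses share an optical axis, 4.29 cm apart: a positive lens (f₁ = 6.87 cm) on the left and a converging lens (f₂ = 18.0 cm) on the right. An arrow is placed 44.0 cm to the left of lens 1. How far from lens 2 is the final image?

Lens 1: 1/d_i1 = 1/f₁ − 1/d_o1 = 1/(6.87) − 1/(44.0) = 0.1228, so d_i1 = 8.141 cm.
The intermediate image is 8.141 cm to the right of lens 1, which lies 3.851 cm to the right of lens 2 — a virtual object — so d_o2 = −3.851 cm.
Lens 2: 1/d_i2 = 1/f₂ − 1/d_o2 = 1/(18.0) − 1/(-3.851) = 0.3152, so d_i2 = 3.17 cm.
The final image is real, 3.17 cm to the right of lens 2 (overall magnification ≈ -0.15).

3.17 cm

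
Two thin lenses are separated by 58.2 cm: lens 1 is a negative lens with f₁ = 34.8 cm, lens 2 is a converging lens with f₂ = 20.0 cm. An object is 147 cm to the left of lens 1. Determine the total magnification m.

m = -0.0577

f₁ = −34.8 cm (diverging).
Lens 1: 1/d_i1 = 1/(-34.8) − 1/(147) = -0.03554, so d_i1 = -28.14 cm; m₁ = −d_i1/d_o1 = +0.1914.
d_o2 = 58.2 − (-28.14) = 86.34 cm.
Lens 2: 1/d_i2 = 1/(20.0) − 1/(86.34) = 0.03842, so d_i2 = 26.03 cm; m₂ = −d_i2/d_o2 = -0.3015.
m = m₁·m₂ = (+0.1914)(-0.3015) = -0.0577.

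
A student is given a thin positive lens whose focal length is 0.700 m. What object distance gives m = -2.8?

m = −d_i/d_o ⇒ d_i = −m·d_o.
1/f = 1/d_o + 1/d_i = 1/d_o − 1/(m·d_o) = (1 − 1/m)/d_o, so d_o = f(1 − 1/m) = (0.7000)(1 − 1/(-2.8)) = 0.950 m.

0.950 m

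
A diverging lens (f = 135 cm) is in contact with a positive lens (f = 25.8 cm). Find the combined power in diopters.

P = +3.14 D

P₁ = 1/f₁ = 1/(-1.35 m) = -0.7407 D; P₂ = 1/f₂ = 1/(0.258 m) = +3.876 D.
For thin lenses in contact, P = P₁ + P₂ = (-0.7407) + (+3.876) = +3.14 D.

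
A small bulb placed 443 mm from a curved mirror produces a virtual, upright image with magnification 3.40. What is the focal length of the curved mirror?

m = −d_i/d_o ⇒ d_i = −m·d_o = −(+3.40)·(443) = -1506 mm.
1/f = 1/d_o + 1/d_i = 1/(443) + 1/(-1506) = 0.001593, so f = 628 mm.
Since f is positive, the curved mirror is concave.

f = 628 mm (concave)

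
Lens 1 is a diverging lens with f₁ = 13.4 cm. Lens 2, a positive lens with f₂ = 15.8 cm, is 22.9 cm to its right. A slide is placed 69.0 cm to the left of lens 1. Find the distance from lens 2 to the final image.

Lens 1 is diverging, so f₁ = −13.4 cm.
Lens 1: 1/d_i1 = 1/f₁ − 1/d_o1 = 1/(-13.4) − 1/(69.0) = -0.08912, so d_i1 = -11.22 cm.
The intermediate image is 11.22 cm to the left of lens 1 (virtual), which is 22.9 − (-11.22) = 34.12 cm to the left of lens 2, so d_o2 = +34.12 cm.
Lens 2: 1/d_i2 = 1/f₂ − 1/d_o2 = 1/(15.8) − 1/(34.12) = 0.03398, so d_i2 = 29.4 cm.
The final image is real, 29.4 cm to the right of lens 2 (overall magnification ≈ -0.14).

29.4 cm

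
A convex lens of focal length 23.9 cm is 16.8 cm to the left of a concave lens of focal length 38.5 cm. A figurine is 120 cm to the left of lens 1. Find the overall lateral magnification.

m = -0.376

Lens 1: 1/d_i1 = 1/(23.9) − 1/(120) = 0.03351, so d_i1 = 29.84 cm; m₁ = −d_i1/d_o1 = -0.2487.
d_o2 = 16.8 − (29.84) = -13.04 cm (virtual object).
f₂ = −38.5 cm (diverging).
Lens 2: 1/d_i2 = 1/(-38.5) − 1/(-13.04) = 0.05071, so d_i2 = 19.72 cm; m₂ = −d_i2/d_o2 = +1.512.
m = m₁·m₂ = (-0.2487)(+1.512) = -0.376.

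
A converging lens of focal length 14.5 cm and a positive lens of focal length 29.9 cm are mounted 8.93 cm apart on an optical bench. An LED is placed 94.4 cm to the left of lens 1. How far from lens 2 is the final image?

6.44 cm

Lens 1: 1/d_i1 = 1/f₁ − 1/d_o1 = 1/(14.5) − 1/(94.4) = 0.05837, so d_i1 = 17.13 cm.
The intermediate image is 17.13 cm to the right of lens 1, which lies 8.200 cm to the right of lens 2 — a virtual object — so d_o2 = −8.200 cm.
Lens 2: 1/d_i2 = 1/f₂ − 1/d_o2 = 1/(29.9) − 1/(-8.200) = 0.1554, so d_i2 = 6.44 cm.
The final image is real, 6.44 cm to the right of lens 2 (overall magnification ≈ -0.14).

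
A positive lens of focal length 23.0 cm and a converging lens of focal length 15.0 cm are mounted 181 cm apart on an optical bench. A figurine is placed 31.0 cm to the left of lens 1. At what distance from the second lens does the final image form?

17.9 cm

Lens 1: 1/d_i1 = 1/f₁ − 1/d_o1 = 1/(23.0) − 1/(31.0) = 0.01122, so d_i1 = 89.12 cm.
The intermediate image is 89.12 cm to the right of lens 1, which is 181 − (89.12) = 91.88 cm to the left of lens 2, so d_o2 = +91.88 cm.
Lens 2: 1/d_i2 = 1/f₂ − 1/d_o2 = 1/(15.0) − 1/(91.88) = 0.05578, so d_i2 = 17.9 cm.
The final image is real, 17.9 cm to the right of lens 2 (overall magnification ≈ 0.56).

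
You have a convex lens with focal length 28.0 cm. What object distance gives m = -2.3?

m = −d_i/d_o ⇒ d_i = −m·d_o.
1/f = 1/d_o + 1/d_i = 1/d_o − 1/(m·d_o) = (1 − 1/m)/d_o, so d_o = f(1 − 1/m) = (28.00)(1 − 1/(-2.3)) = 40.2 cm.

40.2 cm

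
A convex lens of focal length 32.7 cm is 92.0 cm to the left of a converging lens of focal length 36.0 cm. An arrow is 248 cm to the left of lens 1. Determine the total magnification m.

Lens 1: 1/d_i1 = 1/(32.7) − 1/(248) = 0.02655, so d_i1 = 37.67 cm; m₁ = −d_i1/d_o1 = -0.1519.
d_o2 = 92.0 − (37.67) = 54.33 cm.
Lens 2: 1/d_i2 = 1/(36.0) − 1/(54.33) = 0.009372, so d_i2 = 106.7 cm; m₂ = −d_i2/d_o2 = -1.964.
m = m₁·m₂ = (-0.1519)(-1.964) = +0.298.

m = +0.298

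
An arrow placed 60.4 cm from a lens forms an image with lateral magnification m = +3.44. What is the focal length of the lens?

m = −d_i/d_o ⇒ d_i = −m·d_o = −(+3.44)·(60.4) = -207.8 cm.
1/f = 1/d_o + 1/d_i = 1/(60.4) + 1/(-207.8) = 0.01174, so f = 85.2 cm.
Since f is positive, the lens is converging.

f = 85.2 cm (converging)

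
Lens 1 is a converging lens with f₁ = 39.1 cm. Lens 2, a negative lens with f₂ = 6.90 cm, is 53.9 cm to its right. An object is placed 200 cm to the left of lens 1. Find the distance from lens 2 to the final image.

3.00 cm

Lens 1: 1/d_i1 = 1/f₁ − 1/d_o1 = 1/(39.1) − 1/(200) = 0.02058, so d_i1 = 48.60 cm.
The intermediate image is 48.60 cm to the right of lens 1, which is 53.9 − (48.60) = 5.300 cm to the left of lens 2, so d_o2 = +5.300 cm.
Lens 2 is diverging, so f₂ = −6.90 cm.
Lens 2: 1/d_i2 = 1/f₂ − 1/d_o2 = 1/(-6.90) − 1/(5.300) = -0.3336, so d_i2 = -3.00 cm.
The final image is virtual, 3.00 cm to the left of lens 2 (overall magnification ≈ -0.14).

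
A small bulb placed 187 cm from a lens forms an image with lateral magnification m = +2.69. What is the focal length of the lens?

f = 298 cm (converging)

m = −d_i/d_o ⇒ d_i = −m·d_o = −(+2.69)·(187) = -503.0 cm.
1/f = 1/d_o + 1/d_i = 1/(187) + 1/(-503.0) = 0.003360, so f = 298 cm.
Since f is positive, the lens is converging.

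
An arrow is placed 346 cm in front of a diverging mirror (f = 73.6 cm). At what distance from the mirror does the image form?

For a diverging mirror, f = -73.6 cm.
Mirror equation: 1/q = 1/f − 1/p = 1/(-73.60) − 1/(346) = -0.01359 − 0.002890 = -0.01648, so q = -60.7 cm.
The image is virtual, upright and reduced, behind the mirror.

60.7 cm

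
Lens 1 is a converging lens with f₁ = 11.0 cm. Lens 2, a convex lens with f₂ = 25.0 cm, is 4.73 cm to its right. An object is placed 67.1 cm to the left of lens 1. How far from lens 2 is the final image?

6.30 cm

Lens 1: 1/d_i1 = 1/f₁ − 1/d_o1 = 1/(11.0) − 1/(67.1) = 0.07601, so d_i1 = 13.16 cm.
The intermediate image is 13.16 cm to the right of lens 1, which lies 8.430 cm to the right of lens 2 — a virtual object — so d_o2 = −8.430 cm.
Lens 2: 1/d_i2 = 1/f₂ − 1/d_o2 = 1/(25.0) − 1/(-8.430) = 0.1586, so d_i2 = 6.30 cm.
The final image is real, 6.30 cm to the right of lens 2 (overall magnification ≈ -0.15).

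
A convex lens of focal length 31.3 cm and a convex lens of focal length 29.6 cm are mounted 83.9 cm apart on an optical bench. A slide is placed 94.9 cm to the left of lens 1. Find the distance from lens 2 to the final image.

145 cm

Lens 1: 1/d_i1 = 1/f₁ − 1/d_o1 = 1/(31.3) − 1/(94.9) = 0.02141, so d_i1 = 46.70 cm.
The intermediate image is 46.70 cm to the right of lens 1, which is 83.9 − (46.70) = 37.20 cm to the left of lens 2, so d_o2 = +37.20 cm.
Lens 2: 1/d_i2 = 1/f₂ − 1/d_o2 = 1/(29.6) − 1/(37.20) = 0.006902, so d_i2 = 145 cm.
The final image is real, 145 cm to the right of lens 2 (overall magnification ≈ 1.9).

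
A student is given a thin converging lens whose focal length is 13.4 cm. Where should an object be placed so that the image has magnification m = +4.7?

10.5 cm

m = −d_i/d_o ⇒ d_i = −m·d_o.
1/f = 1/d_o + 1/d_i = 1/d_o − 1/(m·d_o) = (1 − 1/m)/d_o, so d_o = f(1 − 1/m) = (13.40)(1 − 1/(+4.7)) = 10.5 cm.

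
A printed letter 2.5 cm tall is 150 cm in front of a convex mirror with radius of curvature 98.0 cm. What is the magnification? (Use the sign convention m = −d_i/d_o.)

f = R/2 = 98.0/2 = 49.00 cm; for a convex mirror, f = -49.00 cm.
1/d_i = 1/f − 1/d_o = 1/(-49.00) − 1/(150) = -0.02707, so d_i = -36.93 cm.
m = −d_i/d_o = −(-36.93)/(150) = +0.246.
The image is virtual, upright and reduced, behind the mirror.

m = +0.246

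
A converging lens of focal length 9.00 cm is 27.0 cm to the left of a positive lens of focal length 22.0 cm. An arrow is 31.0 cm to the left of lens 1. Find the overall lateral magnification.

m = -1.17

Lens 1: 1/d_i1 = 1/(9.00) − 1/(31.0) = 0.07885, so d_i1 = 12.68 cm; m₁ = −d_i1/d_o1 = -0.4090.
d_o2 = 27.0 − (12.68) = 14.32 cm.
Lens 2: 1/d_i2 = 1/(22.0) − 1/(14.32) = -0.02438, so d_i2 = -41.02 cm; m₂ = −d_i2/d_o2 = +2.865.
m = m₁·m₂ = (-0.4090)(+2.865) = -1.17.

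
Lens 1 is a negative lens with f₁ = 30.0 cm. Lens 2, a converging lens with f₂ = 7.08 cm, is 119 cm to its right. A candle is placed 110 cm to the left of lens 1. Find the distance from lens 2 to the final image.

7.45 cm

Lens 1 is diverging, so f₁ = −30.0 cm.
Lens 1: 1/d_i1 = 1/f₁ − 1/d_o1 = 1/(-30.0) − 1/(110) = -0.04242, so d_i1 = -23.57 cm.
The intermediate image is 23.57 cm to the left of lens 1 (virtual), which is 119 − (-23.57) = 142.6 cm to the left of lens 2, so d_o2 = +142.6 cm.
Lens 2: 1/d_i2 = 1/f₂ − 1/d_o2 = 1/(7.08) − 1/(142.6) = 0.1342, so d_i2 = 7.45 cm.
The final image is real, 7.45 cm to the right of lens 2 (overall magnification ≈ -0.011).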